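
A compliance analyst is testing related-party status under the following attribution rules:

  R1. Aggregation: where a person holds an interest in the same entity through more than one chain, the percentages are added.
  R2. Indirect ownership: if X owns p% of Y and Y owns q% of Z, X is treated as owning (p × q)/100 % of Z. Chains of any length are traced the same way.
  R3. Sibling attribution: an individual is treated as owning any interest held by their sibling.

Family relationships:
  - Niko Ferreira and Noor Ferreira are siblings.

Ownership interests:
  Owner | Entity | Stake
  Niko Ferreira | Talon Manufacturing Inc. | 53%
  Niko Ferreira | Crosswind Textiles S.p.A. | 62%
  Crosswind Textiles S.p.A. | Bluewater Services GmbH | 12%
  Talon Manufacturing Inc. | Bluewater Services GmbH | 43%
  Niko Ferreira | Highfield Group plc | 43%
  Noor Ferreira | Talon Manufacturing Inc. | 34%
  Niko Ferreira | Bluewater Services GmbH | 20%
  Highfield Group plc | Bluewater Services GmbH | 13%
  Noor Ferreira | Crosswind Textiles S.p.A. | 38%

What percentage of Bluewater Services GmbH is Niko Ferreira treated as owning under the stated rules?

75%

By sibling attribution (R3), Niko Ferreira is treated as also owning Noor Ferreira's interest in Talon Manufacturing Inc, giving 53% + 34% = 87%.
By sibling attribution (R3), Niko Ferreira is treated as also owning Noor Ferreira's interest in Crosswind Textiles S.p.A, giving 62% + 38% = 100%.
Chain via Talon Manufacturing Inc. (R2): 87% × 43% = 37.41% of Bluewater Services GmbH.
Chain via Crosswind Textiles S.p.A. (R2): 100% × 12% = 12% of Bluewater Services GmbH.
Chain via Highfield Group plc (R2): 43% × 13% = 5.59% of Bluewater Services GmbH.
Direct interest in Bluewater Services GmbH: 20%.
Aggregating (R1): 37.41% + 12% + 5.59% + 20% = 75%.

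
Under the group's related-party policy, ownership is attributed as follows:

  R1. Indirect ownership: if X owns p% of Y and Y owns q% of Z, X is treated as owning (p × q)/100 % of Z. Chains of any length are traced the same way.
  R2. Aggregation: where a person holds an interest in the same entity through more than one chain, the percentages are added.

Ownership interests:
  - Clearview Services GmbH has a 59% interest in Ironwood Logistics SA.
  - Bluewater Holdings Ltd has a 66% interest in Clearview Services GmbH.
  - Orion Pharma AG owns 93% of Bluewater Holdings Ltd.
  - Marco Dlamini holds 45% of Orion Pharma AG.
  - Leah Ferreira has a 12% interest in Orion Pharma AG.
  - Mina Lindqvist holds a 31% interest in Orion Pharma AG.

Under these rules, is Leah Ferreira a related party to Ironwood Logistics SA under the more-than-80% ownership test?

No

Chain via Orion Pharma AG → Bluewater Holdings Ltd → Clearview Services GmbH (R1): 12% × 93% × 66% × 59% = 4.345704% of Ironwood Logistics SA.
4.345704% does not exceed the 80% threshold, so Leah is not a related party to Ironwood Logistics SA.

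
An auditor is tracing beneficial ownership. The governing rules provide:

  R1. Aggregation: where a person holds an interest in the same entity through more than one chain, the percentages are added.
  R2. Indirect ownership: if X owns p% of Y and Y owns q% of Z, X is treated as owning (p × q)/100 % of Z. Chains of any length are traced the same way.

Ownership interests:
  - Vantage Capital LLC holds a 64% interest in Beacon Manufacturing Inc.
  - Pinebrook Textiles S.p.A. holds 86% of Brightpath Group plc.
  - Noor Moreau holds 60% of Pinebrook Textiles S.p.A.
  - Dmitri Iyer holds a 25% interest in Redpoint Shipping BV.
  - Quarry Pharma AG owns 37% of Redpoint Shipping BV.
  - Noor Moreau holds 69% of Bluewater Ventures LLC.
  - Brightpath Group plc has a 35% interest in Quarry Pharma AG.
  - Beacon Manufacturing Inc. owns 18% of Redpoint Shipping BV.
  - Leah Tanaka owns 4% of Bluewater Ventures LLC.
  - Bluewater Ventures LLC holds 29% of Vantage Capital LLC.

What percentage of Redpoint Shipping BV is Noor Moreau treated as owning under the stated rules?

8.987352%

Chain via Pinebrook Textiles S.p.A. → Brightpath Group plc → Quarry Pharma AG (R2): 60% × 86% × 35% × 37% = 6.6822% of Redpoint Shipping BV.
Chain via Bluewater Ventures LLC → Vantage Capital LLC → Beacon Manufacturing Inc. (R2): 69% × 29% × 64% × 18% = 2.305152% of Redpoint Shipping BV.
Aggregating (R1): 6.6822% + 2.305152% = 8.987352%.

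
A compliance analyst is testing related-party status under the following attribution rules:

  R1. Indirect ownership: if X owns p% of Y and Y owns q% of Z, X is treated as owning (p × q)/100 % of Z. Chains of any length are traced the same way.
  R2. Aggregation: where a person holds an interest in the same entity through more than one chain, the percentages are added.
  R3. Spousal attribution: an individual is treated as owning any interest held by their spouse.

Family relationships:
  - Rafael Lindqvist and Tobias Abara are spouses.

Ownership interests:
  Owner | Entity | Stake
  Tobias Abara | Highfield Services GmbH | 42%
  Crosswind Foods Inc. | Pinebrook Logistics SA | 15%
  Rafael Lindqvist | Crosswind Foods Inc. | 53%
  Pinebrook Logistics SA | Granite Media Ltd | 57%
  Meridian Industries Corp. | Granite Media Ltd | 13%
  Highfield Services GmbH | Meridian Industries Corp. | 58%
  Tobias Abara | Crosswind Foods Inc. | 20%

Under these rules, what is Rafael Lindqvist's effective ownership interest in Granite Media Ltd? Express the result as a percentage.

By spousal attribution (R3), Rafael Lindqvist is treated as also owning Tobias Abara's interest in Crosswind Foods Inc, giving 53% + 20% = 73%.
By spousal attribution (R3), Rafael Lindqvist is treated as owning Tobias Abara's 42% interest in Highfield Services GmbH.
Chain via Crosswind Foods Inc. → Pinebrook Logistics SA (R1): 73% × 15% × 57% = 6.2415% of Granite Media Ltd.
Chain via Highfield Services GmbH → Meridian Industries Corp. (R1): 42% × 58% × 13% = 3.1668% of Granite Media Ltd.
Aggregating (R2): 6.2415% + 3.1668% = 9.4083%.

9.4083%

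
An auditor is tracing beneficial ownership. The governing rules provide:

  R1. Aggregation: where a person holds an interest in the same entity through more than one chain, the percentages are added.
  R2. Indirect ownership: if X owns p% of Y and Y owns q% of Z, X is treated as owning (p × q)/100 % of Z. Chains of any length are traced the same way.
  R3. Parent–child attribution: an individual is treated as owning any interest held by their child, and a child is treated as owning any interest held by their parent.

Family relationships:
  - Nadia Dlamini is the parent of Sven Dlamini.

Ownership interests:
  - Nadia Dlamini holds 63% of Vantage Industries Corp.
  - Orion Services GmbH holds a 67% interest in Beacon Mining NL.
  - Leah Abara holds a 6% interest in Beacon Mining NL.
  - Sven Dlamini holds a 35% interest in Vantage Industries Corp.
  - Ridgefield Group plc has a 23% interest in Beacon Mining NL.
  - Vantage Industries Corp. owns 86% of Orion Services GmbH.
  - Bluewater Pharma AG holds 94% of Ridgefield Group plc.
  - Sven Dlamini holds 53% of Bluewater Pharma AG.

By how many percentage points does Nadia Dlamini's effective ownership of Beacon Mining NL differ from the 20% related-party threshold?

By parent–child attribution (R3), Nadia Dlamini is treated as also owning Sven Dlamini's interest in Vantage Industries Corp, giving 63% + 35% = 98%.
By parent–child attribution (R3), Nadia Dlamini is treated as owning Sven Dlamini's 53% interest in Bluewater Pharma AG.
Chain via Vantage Industries Corp. → Orion Services GmbH (R2): 98% × 86% × 67% = 56.4676% of Beacon Mining NL.
Chain via Bluewater Pharma AG → Ridgefield Group plc (R2): 53% × 94% × 23% = 11.4586% of Beacon Mining NL.
Aggregating (R1): 56.4676% + 11.4586% = 67.9262%.
67.9262% exceeds the 20% threshold by 47.9262 percentage points.

47.9262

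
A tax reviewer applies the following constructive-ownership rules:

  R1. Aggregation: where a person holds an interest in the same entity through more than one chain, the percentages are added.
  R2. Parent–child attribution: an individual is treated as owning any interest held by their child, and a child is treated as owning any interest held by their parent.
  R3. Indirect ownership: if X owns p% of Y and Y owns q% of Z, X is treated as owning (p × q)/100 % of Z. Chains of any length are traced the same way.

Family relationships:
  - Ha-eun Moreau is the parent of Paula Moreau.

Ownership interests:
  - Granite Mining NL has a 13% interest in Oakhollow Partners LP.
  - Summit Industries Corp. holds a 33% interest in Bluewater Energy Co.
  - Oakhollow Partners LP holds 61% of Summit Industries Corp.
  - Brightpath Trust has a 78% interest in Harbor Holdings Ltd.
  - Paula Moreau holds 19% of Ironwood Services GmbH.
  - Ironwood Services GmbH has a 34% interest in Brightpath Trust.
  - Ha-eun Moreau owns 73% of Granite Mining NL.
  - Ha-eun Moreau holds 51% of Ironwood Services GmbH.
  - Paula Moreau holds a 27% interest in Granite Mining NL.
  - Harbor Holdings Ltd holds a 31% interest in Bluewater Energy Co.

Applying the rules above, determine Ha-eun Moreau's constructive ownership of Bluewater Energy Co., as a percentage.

By parent–child attribution (R2), Ha-eun Moreau is treated as also owning Paula Moreau's interest in Granite Mining NL, giving 73% + 27% = 100%.
By parent–child attribution (R2), Ha-eun Moreau is treated as also owning Paula Moreau's interest in Ironwood Services GmbH, giving 51% + 19% = 70%.
Chain via Granite Mining NL → Oakhollow Partners LP → Summit Industries Corp. (R3): 100% × 13% × 61% × 33% = 2.6169% of Bluewater Energy Co.
Chain via Ironwood Services GmbH → Brightpath Trust → Harbor Holdings Ltd (R3): 70% × 34% × 78% × 31% = 5.75484% of Bluewater Energy Co.
Aggregating (R1): 2.6169% + 5.75484% = 8.37174%.

8.37174%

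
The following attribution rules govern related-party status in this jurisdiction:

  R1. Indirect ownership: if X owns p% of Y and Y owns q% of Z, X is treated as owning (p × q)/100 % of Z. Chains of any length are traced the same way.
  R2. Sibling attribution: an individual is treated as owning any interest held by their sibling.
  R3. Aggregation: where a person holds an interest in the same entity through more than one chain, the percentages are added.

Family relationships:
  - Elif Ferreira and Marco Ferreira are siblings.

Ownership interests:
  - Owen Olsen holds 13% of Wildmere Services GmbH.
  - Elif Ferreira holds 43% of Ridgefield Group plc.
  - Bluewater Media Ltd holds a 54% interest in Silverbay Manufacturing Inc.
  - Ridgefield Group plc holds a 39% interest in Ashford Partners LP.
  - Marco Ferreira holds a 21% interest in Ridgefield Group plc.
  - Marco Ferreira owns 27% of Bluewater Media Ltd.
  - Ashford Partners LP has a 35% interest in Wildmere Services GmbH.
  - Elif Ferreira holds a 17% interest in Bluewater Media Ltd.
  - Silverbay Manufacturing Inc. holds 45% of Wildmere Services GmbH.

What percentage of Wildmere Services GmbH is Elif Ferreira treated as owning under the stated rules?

By sibling attribution (R2), Elif Ferreira is treated as also owning Marco Ferreira's interest in Bluewater Media Ltd, giving 17% + 27% = 44%.
By sibling attribution (R2), Elif Ferreira is treated as also owning Marco Ferreira's interest in Ridgefield Group plc, giving 43% + 21% = 64%.
Chain via Bluewater Media Ltd → Silverbay Manufacturing Inc. (R1): 44% × 54% × 45% = 10.692% of Wildmere Services GmbH.
Chain via Ridgefield Group plc → Ashford Partners LP (R1): 64% × 39% × 35% = 8.736% of Wildmere Services GmbH.
Aggregating (R3): 10.692% + 8.736% = 19.428%.

19.428%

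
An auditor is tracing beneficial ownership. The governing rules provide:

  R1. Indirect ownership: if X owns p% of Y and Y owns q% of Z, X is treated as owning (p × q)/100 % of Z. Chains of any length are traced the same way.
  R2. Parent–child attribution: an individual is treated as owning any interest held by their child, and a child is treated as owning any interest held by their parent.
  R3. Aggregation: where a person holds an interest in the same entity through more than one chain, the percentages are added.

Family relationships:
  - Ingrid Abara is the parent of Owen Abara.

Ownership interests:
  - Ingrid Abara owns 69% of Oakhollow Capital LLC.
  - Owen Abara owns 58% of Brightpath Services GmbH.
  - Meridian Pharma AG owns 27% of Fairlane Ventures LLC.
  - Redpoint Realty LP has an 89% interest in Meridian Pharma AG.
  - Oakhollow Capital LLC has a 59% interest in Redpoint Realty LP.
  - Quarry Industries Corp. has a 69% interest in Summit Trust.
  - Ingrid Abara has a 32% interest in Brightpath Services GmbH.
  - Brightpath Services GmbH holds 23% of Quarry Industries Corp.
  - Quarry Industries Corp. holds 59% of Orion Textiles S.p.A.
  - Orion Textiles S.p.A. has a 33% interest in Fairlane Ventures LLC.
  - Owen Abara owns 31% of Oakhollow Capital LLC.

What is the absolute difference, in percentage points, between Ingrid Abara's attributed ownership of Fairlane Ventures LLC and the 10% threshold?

8.20799

By parent–child attribution (R2), Ingrid Abara is treated as also owning Owen Abara's interest in Oakhollow Capital LLC, giving 69% + 31% = 100%.
By parent–child attribution (R2), Ingrid Abara is treated as also owning Owen Abara's interest in Brightpath Services GmbH, giving 32% + 58% = 90%.
Chain via Oakhollow Capital LLC → Redpoint Realty LP → Meridian Pharma AG (R1): 100% × 59% × 89% × 27% = 14.1777% of Fairlane Ventures LLC.
Chain via Brightpath Services GmbH → Quarry Industries Corp. → Orion Textiles S.p.A. (R1): 90% × 23% × 59% × 33% = 4.03029% of Fairlane Ventures LLC.
Aggregating (R3): 14.1777% + 4.03029% = 18.20799%.
18.20799% exceeds the 10% threshold by 8.20799 percentage points.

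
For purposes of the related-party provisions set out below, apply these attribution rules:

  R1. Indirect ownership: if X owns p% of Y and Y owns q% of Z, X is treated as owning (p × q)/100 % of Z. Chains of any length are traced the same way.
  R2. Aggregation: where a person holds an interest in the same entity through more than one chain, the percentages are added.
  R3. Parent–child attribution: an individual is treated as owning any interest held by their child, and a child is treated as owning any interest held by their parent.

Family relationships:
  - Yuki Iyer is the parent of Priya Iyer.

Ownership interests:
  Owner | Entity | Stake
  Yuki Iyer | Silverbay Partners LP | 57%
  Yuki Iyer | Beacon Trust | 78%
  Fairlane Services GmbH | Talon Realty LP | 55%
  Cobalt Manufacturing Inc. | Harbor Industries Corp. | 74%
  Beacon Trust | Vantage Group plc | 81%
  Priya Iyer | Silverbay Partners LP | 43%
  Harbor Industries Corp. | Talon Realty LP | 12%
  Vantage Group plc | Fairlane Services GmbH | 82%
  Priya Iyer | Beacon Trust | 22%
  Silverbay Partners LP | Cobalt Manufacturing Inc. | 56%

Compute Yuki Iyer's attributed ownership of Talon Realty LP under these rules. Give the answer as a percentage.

41.5038%

By parent–child attribution (R3), Yuki Iyer is treated as also owning Priya Iyer's interest in Silverbay Partners LP, giving 57% + 43% = 100%.
By parent–child attribution (R3), Yuki Iyer is treated as also owning Priya Iyer's interest in Beacon Trust, giving 78% + 22% = 100%.
Chain via Silverbay Partners LP → Cobalt Manufacturing Inc. → Harbor Industries Corp. (R1): 100% × 56% × 74% × 12% = 4.9728% of Talon Realty LP.
Chain via Beacon Trust → Vantage Group plc → Fairlane Services GmbH (R1): 100% × 81% × 82% × 55% = 36.531% of Talon Realty LP.
Aggregating (R2): 4.9728% + 36.531% = 41.5038%.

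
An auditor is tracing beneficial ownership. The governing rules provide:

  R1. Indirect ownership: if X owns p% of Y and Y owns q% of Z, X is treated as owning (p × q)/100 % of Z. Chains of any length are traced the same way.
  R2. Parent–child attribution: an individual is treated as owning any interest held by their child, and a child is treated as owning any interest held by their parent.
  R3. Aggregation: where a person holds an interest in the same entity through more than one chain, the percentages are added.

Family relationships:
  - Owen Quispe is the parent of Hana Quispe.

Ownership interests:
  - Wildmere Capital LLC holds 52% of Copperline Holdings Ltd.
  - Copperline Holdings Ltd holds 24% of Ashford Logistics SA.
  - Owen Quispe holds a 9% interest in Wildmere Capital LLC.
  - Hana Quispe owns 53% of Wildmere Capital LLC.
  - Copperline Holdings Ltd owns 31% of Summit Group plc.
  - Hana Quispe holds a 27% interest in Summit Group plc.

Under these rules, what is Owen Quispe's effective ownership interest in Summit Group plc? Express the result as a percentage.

36.9944%

By parent–child attribution (R2), Owen Quispe is treated as also owning Hana Quispe's interest in Wildmere Capital LLC, giving 9% + 53% = 62%.
By parent–child attribution (R2), Owen Quispe is treated as owning Hana Quispe's 27% interest in Summit Group plc.
Chain via Wildmere Capital LLC → Copperline Holdings Ltd (R1): 62% × 52% × 31% = 9.9944% of Summit Group plc.
Direct interest in Summit Group plc: 27%.
Aggregating (R3): 9.9944% + 27% = 36.9944%.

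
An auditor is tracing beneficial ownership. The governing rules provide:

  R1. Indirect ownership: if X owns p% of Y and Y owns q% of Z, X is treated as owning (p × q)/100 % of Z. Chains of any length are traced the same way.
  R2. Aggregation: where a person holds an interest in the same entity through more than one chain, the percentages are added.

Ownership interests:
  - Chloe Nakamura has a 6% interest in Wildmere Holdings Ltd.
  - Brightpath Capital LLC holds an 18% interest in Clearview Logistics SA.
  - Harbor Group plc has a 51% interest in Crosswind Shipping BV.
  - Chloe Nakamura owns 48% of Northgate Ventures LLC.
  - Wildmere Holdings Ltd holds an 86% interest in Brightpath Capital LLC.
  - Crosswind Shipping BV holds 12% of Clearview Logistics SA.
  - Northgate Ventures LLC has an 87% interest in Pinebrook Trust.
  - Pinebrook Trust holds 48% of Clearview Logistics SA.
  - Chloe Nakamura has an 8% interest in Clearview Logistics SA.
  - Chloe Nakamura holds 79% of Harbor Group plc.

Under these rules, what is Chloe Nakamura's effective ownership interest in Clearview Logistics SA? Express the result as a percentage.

33.8084%

Chain via Wildmere Holdings Ltd → Brightpath Capital LLC (R1): 6% × 86% × 18% = 0.9288% of Clearview Logistics SA.
Chain via Northgate Ventures LLC → Pinebrook Trust (R1): 48% × 87% × 48% = 20.0448% of Clearview Logistics SA.
Chain via Harbor Group plc → Crosswind Shipping BV (R1): 79% × 51% × 12% = 4.8348% of Clearview Logistics SA.
Direct interest in Clearview Logistics SA: 8%.
Aggregating (R2): 0.9288% + 20.0448% + 4.8348% + 8% = 33.8084%.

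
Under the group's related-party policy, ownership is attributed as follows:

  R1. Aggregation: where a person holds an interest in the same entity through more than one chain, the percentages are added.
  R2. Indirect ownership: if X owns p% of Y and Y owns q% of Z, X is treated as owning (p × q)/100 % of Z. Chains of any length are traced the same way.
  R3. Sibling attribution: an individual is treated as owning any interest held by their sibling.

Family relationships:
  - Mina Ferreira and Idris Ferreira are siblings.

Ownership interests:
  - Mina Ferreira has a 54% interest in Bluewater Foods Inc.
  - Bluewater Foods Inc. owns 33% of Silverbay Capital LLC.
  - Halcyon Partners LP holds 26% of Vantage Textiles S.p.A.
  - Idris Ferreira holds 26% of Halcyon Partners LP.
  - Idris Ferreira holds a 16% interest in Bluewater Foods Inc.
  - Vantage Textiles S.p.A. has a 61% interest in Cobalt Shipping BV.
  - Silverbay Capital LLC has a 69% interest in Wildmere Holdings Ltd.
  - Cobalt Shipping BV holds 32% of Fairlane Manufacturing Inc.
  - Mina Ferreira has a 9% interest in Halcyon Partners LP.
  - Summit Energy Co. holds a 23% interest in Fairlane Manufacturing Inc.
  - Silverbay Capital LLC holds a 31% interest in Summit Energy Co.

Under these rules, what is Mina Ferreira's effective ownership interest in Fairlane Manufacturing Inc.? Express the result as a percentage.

By sibling attribution (R3), Mina Ferreira is treated as also owning Idris Ferreira's interest in Bluewater Foods Inc, giving 54% + 16% = 70%.
By sibling attribution (R3), Mina Ferreira is treated as also owning Idris Ferreira's interest in Halcyon Partners LP, giving 9% + 26% = 35%.
Chain via Bluewater Foods Inc. → Silverbay Capital LLC → Summit Energy Co. (R2): 70% × 33% × 31% × 23% = 1.64703% of Fairlane Manufacturing Inc.
Chain via Halcyon Partners LP → Vantage Textiles S.p.A. → Cobalt Shipping BV (R2): 35% × 26% × 61% × 32% = 1.77632% of Fairlane Manufacturing Inc.
Aggregating (R1): 1.64703% + 1.77632% = 3.42335%.

3.42335%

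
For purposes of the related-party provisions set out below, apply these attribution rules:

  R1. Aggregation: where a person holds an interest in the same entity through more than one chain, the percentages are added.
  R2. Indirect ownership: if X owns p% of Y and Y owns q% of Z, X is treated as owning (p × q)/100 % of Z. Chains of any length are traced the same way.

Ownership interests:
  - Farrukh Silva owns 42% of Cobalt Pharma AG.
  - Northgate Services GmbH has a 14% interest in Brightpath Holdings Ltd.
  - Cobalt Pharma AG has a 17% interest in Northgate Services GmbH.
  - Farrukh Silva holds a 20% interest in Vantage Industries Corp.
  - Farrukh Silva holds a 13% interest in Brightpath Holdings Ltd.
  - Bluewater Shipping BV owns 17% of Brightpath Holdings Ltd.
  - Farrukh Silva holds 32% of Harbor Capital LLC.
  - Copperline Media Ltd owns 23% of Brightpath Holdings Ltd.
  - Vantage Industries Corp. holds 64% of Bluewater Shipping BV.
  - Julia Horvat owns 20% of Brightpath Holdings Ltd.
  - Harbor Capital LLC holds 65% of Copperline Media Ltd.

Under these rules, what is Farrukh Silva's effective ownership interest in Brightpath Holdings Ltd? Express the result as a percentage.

20.9596%

Chain via Cobalt Pharma AG → Northgate Services GmbH (R2): 42% × 17% × 14% = 0.9996% of Brightpath Holdings Ltd.
Chain via Vantage Industries Corp. → Bluewater Shipping BV (R2): 20% × 64% × 17% = 2.176% of Brightpath Holdings Ltd.
Chain via Harbor Capital LLC → Copperline Media Ltd (R2): 32% × 65% × 23% = 4.784% of Brightpath Holdings Ltd.
Direct interest in Brightpath Holdings Ltd: 13%.
Aggregating (R1): 0.9996% + 2.176% + 4.784% + 13% = 20.9596%.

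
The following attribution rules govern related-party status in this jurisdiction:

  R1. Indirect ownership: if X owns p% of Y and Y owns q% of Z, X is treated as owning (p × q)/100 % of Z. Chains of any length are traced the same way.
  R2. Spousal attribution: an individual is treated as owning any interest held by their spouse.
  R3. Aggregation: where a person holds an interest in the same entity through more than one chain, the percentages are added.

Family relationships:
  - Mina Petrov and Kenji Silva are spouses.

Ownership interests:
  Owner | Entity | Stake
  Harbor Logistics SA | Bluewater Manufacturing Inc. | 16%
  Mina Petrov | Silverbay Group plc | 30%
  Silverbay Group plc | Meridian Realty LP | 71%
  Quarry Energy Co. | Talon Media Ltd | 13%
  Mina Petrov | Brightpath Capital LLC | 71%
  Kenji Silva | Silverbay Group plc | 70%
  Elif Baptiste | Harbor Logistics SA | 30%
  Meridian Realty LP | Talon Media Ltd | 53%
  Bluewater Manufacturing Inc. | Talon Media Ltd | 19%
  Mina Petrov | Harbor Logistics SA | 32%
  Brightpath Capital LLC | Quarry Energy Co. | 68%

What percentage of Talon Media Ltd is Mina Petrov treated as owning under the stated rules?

By spousal attribution (R2), Mina Petrov is treated as also owning Kenji Silva's interest in Silverbay Group plc, giving 30% + 70% = 100%.
Chain via Brightpath Capital LLC → Quarry Energy Co. (R1): 71% × 68% × 13% = 6.2764% of Talon Media Ltd.
Chain via Harbor Logistics SA → Bluewater Manufacturing Inc. (R1): 32% × 16% × 19% = 0.9728% of Talon Media Ltd.
Chain via Silverbay Group plc → Meridian Realty LP (R1): 100% × 71% × 53% = 37.63% of Talon Media Ltd.
Aggregating (R3): 6.2764% + 0.9728% + 37.63% = 44.8792%.

44.8792%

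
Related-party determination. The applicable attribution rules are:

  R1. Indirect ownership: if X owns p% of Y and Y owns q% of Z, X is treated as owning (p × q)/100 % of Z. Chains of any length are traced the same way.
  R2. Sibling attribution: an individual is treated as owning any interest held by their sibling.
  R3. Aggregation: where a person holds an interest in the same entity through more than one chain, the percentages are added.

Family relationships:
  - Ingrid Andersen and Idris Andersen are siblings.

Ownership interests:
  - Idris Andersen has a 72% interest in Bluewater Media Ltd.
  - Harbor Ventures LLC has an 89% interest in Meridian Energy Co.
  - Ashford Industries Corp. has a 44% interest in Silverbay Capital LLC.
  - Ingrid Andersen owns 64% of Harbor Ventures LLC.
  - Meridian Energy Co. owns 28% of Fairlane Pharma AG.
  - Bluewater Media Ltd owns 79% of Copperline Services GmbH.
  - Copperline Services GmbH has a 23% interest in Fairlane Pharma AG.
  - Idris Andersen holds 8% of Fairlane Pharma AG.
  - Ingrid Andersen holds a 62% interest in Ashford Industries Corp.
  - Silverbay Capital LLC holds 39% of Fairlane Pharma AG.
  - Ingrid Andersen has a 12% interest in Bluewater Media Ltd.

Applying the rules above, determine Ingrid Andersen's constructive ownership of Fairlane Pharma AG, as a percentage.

49.8508%

By sibling attribution (R2), Ingrid Andersen is treated as also owning Idris Andersen's interest in Bluewater Media Ltd, giving 12% + 72% = 84%.
By sibling attribution (R2), Ingrid Andersen is treated as owning Idris Andersen's 8% interest in Fairlane Pharma AG.
Chain via Harbor Ventures LLC → Meridian Energy Co. (R1): 64% × 89% × 28% = 15.9488% of Fairlane Pharma AG.
Chain via Ashford Industries Corp. → Silverbay Capital LLC (R1): 62% × 44% × 39% = 10.6392% of Fairlane Pharma AG.
Chain via Bluewater Media Ltd → Copperline Services GmbH (R1): 84% × 79% × 23% = 15.2628% of Fairlane Pharma AG.
Direct interest in Fairlane Pharma AG: 8%.
Aggregating (R3): 15.9488% + 10.6392% + 15.2628% + 8% = 49.8508%.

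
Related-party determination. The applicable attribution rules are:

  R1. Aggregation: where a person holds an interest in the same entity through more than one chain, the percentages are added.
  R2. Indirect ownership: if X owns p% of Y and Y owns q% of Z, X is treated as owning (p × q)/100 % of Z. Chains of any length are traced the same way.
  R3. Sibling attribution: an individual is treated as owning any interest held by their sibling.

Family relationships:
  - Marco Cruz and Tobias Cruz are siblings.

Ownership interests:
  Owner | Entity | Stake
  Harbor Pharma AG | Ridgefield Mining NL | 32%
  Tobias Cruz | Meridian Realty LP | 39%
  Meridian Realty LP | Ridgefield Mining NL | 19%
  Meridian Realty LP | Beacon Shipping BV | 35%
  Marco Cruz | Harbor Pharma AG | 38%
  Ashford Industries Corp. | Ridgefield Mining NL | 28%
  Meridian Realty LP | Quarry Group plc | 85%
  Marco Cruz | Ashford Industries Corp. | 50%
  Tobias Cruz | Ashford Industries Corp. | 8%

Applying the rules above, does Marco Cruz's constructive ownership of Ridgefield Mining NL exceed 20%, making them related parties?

By sibling attribution (R3), Marco Cruz is treated as also owning Tobias Cruz's interest in Ashford Industries Corp, giving 50% + 8% = 58%.
By sibling attribution (R3), Marco Cruz is treated as owning Tobias Cruz's 39% interest in Meridian Realty LP.
Chain via Ashford Industries Corp. (R2): 58% × 28% = 16.24% of Ridgefield Mining NL.
Chain via Harbor Pharma AG (R2): 38% × 32% = 12.16% of Ridgefield Mining NL.
Chain via Meridian Realty LP (R2): 39% × 19% = 7.41% of Ridgefield Mining NL.
Aggregating (R1): 16.24% + 12.16% + 7.41% = 35.81%.
35.81% exceeds the 20% threshold, so Marco is a related party to Ridgefield Mining NL.

Yes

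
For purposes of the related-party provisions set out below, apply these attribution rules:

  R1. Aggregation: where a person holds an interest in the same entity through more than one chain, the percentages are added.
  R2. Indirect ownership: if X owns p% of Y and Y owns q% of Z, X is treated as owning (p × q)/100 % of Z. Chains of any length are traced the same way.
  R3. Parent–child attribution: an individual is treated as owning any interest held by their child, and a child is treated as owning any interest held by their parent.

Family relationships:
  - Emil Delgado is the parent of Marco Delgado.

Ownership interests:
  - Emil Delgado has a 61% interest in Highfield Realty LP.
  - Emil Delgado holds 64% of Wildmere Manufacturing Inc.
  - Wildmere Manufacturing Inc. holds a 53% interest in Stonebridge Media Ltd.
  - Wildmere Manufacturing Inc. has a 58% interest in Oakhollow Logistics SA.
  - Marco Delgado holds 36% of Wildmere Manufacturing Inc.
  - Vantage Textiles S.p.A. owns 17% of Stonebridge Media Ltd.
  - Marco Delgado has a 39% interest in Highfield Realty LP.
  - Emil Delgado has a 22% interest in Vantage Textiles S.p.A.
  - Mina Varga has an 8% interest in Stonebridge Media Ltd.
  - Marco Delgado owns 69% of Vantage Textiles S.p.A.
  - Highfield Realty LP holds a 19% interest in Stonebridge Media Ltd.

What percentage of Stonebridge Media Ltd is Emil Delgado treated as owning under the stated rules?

87.47%

By parent–child attribution (R3), Emil Delgado is treated as also owning Marco Delgado's interest in Wildmere Manufacturing Inc, giving 64% + 36% = 100%.
By parent–child attribution (R3), Emil Delgado is treated as also owning Marco Delgado's interest in Highfield Realty LP, giving 61% + 39% = 100%.
By parent–child attribution (R3), Emil Delgado is treated as also owning Marco Delgado's interest in Vantage Textiles S.p.A, giving 22% + 69% = 91%.
Chain via Wildmere Manufacturing Inc. (R2): 100% × 53% = 53% of Stonebridge Media Ltd.
Chain via Highfield Realty LP (R2): 100% × 19% = 19% of Stonebridge Media Ltd.
Chain via Vantage Textiles S.p.A. (R2): 91% × 17% = 15.47% of Stonebridge Media Ltd.
Aggregating (R1): 53% + 19% + 15.47% = 87.47%.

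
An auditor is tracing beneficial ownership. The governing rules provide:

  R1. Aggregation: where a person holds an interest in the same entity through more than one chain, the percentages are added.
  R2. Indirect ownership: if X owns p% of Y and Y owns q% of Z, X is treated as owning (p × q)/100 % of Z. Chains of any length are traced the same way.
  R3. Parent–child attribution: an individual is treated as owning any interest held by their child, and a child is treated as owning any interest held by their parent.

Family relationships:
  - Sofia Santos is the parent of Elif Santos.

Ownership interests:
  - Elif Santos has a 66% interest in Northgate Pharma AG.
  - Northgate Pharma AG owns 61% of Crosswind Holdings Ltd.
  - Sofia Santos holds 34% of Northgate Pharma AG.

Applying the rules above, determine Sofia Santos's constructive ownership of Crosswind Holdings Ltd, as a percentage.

By parent–child attribution (R3), Sofia Santos is treated as also owning Elif Santos's interest in Northgate Pharma AG, giving 34% + 66% = 100%.
Chain via Northgate Pharma AG (R2): 100% × 61% = 61% of Crosswind Holdings Ltd.

61%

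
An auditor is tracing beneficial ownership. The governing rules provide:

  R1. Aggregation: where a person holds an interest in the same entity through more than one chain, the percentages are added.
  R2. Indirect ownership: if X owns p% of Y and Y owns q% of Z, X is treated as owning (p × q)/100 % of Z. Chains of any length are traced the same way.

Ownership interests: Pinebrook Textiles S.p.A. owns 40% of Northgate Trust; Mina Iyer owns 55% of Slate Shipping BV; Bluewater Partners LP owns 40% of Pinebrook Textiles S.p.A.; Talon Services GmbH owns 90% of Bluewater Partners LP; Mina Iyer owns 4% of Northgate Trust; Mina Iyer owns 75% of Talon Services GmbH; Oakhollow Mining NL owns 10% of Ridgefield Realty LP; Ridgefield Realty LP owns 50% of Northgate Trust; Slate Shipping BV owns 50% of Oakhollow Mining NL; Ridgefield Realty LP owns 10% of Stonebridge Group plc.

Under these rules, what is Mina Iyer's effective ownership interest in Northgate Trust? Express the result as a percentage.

16.175%

Chain via Talon Services GmbH → Bluewater Partners LP → Pinebrook Textiles S.p.A. (R2): 75% × 90% × 40% × 40% = 10.8% of Northgate Trust.
Chain via Slate Shipping BV → Oakhollow Mining NL → Ridgefield Realty LP (R2): 55% × 50% × 10% × 50% = 1.375% of Northgate Trust.
Direct interest in Northgate Trust: 4%.
Aggregating (R1): 10.8% + 1.375% + 4% = 16.175%.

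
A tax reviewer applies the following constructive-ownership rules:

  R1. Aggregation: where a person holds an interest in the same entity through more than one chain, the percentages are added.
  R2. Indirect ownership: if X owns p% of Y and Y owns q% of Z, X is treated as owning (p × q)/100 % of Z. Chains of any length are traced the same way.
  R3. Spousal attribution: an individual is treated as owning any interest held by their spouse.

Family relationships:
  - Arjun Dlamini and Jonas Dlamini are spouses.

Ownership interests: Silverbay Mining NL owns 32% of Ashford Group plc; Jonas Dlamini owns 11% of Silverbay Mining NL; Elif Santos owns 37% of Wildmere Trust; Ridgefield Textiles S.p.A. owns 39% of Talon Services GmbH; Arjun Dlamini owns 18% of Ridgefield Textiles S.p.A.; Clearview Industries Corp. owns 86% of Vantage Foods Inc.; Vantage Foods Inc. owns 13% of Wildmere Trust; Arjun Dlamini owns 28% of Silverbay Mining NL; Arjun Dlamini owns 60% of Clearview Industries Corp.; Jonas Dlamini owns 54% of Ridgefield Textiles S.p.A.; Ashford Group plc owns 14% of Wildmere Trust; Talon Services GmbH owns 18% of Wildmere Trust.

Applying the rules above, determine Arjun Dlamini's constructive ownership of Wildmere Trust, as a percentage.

13.5096%

By spousal attribution (R3), Arjun Dlamini is treated as also owning Jonas Dlamini's interest in Silverbay Mining NL, giving 28% + 11% = 39%.
By spousal attribution (R3), Arjun Dlamini is treated as also owning Jonas Dlamini's interest in Ridgefield Textiles S.p.A, giving 18% + 54% = 72%.
Chain via Clearview Industries Corp. → Vantage Foods Inc. (R2): 60% × 86% × 13% = 6.708% of Wildmere Trust.
Chain via Silverbay Mining NL → Ashford Group plc (R2): 39% × 32% × 14% = 1.7472% of Wildmere Trust.
Chain via Ridgefield Textiles S.p.A. → Talon Services GmbH (R2): 72% × 39% × 18% = 5.0544% of Wildmere Trust.
Aggregating (R1): 6.708% + 1.7472% + 5.0544% = 13.5096%.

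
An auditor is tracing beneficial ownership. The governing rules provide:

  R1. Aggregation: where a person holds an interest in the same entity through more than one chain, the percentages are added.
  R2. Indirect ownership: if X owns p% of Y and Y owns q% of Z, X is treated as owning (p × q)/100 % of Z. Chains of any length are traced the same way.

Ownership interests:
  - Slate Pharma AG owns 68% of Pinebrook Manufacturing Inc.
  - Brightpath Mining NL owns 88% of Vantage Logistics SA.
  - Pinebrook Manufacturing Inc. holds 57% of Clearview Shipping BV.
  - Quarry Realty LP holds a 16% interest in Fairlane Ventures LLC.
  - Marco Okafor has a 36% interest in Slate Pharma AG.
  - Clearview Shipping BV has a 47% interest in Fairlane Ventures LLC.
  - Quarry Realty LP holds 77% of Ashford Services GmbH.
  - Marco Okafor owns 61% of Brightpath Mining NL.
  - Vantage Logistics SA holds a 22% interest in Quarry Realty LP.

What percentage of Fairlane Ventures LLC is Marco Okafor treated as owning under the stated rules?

Chain via Brightpath Mining NL → Vantage Logistics SA → Quarry Realty LP (R2): 61% × 88% × 22% × 16% = 1.889536% of Fairlane Ventures LLC.
Chain via Slate Pharma AG → Pinebrook Manufacturing Inc. → Clearview Shipping BV (R2): 36% × 68% × 57% × 47% = 6.558192% of Fairlane Ventures LLC.
Aggregating (R1): 1.889536% + 6.558192% = 8.447728%.

8.447728%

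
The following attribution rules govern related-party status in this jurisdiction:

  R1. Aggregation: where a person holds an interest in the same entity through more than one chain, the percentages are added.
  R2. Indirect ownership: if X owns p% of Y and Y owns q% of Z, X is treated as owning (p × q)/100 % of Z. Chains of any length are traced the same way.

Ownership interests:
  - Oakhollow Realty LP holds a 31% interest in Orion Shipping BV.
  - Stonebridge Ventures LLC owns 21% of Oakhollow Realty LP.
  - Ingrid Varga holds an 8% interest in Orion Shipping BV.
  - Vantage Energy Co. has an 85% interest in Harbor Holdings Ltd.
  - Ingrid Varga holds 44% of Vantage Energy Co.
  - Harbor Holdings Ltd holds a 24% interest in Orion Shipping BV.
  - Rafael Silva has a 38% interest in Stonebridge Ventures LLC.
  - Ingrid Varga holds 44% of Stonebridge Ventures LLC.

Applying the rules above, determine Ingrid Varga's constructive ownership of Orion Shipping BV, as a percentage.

Chain via Vantage Energy Co. → Harbor Holdings Ltd (R2): 44% × 85% × 24% = 8.976% of Orion Shipping BV.
Chain via Stonebridge Ventures LLC → Oakhollow Realty LP (R2): 44% × 21% × 31% = 2.8644% of Orion Shipping BV.
Direct interest in Orion Shipping BV: 8%.
Aggregating (R1): 8.976% + 2.8644% + 8% = 19.8404%.

19.8404%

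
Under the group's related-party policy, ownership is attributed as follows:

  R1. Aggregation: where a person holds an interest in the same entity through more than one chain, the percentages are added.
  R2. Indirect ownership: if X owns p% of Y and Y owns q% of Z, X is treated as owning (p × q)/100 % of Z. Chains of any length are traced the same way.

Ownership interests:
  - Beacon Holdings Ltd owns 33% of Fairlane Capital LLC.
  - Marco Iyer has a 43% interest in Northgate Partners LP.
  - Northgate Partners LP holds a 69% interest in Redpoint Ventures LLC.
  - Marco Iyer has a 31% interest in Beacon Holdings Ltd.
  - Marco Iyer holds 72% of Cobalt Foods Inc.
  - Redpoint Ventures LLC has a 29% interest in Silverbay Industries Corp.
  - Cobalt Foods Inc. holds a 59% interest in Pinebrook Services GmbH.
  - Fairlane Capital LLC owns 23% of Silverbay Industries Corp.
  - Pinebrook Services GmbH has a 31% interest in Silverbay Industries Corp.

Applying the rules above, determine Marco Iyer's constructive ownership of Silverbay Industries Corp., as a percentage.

24.126%

Chain via Beacon Holdings Ltd → Fairlane Capital LLC (R2): 31% × 33% × 23% = 2.3529% of Silverbay Industries Corp.
Chain via Northgate Partners LP → Redpoint Ventures LLC (R2): 43% × 69% × 29% = 8.6043% of Silverbay Industries Corp.
Chain via Cobalt Foods Inc. → Pinebrook Services GmbH (R2): 72% × 59% × 31% = 13.1688% of Silverbay Industries Corp.
Aggregating (R1): 2.3529% + 8.6043% + 13.1688% = 24.126%.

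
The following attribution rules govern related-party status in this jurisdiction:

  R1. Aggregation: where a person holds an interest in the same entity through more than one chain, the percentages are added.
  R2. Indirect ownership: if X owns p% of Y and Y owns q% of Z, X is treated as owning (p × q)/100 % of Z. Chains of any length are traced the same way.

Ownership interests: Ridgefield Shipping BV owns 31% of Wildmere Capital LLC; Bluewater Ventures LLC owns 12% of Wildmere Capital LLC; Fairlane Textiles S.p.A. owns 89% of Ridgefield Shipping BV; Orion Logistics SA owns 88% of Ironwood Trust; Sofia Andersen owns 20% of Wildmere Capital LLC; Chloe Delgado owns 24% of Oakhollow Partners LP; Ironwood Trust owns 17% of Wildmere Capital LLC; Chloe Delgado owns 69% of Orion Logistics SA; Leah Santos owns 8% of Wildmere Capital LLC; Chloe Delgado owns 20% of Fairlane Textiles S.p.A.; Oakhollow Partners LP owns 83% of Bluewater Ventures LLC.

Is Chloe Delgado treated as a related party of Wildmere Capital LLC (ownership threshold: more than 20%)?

No

Chain via Fairlane Textiles S.p.A. → Ridgefield Shipping BV (R2): 20% × 89% × 31% = 5.518% of Wildmere Capital LLC.
Chain via Orion Logistics SA → Ironwood Trust (R2): 69% × 88% × 17% = 10.3224% of Wildmere Capital LLC.
Chain via Oakhollow Partners LP → Bluewater Ventures LLC (R2): 24% × 83% × 12% = 2.3904% of Wildmere Capital LLC.
Aggregating (R1): 5.518% + 10.3224% + 2.3904% = 18.2308%.
18.2308% does not exceed the 20% threshold, so Chloe is not a related party to Wildmere Capital LLC.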